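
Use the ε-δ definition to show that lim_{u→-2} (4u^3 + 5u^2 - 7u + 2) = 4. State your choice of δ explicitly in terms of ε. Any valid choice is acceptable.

Let ε > 0. We want δ > 0 such that 0 < |u + 2| < δ implies |(4u^3 + 5u^2 - 7u + 2) − 4| < ε.
(4u^3 + 5u^2 - 7u + 2) − 4 = 4u^3 + 5u^2 - 7u - 2 = (u + 2)(4u^2 - 3u - 1).
So |(4u^3 + 5u^2 - 7u + 2) − 4| = |u + 2|·|4u^2 - 3u - 1|.
Assume first that |u + 2| < 2, so |u| < 4. Then |4u^2 - 3u - 1| ≤ 4·4^2 + 3·4 + 1 = 77.
Hence |(4u^3 + 5u^2 - 7u + 2) − 4| ≤ 77|u + 2| < ε provided |u + 2| < ε/77.
Choosing δ = min(2, ε/77) ensures both conditions, hence |(4u^3 + 5u^2 - 7u + 2) − 4| < ε.

δ = min(2, ε/77)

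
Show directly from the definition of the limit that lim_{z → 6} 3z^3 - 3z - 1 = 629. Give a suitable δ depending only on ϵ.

Suppose ϵ > 0. We want δ > 0 such that 0 < |z − 6| < δ implies |(3z^3 - 3z - 1) − 629| < ϵ.
(3z^3 - 3z - 1) − 629 = 3z^3 - 3z - 630 = (z − 6)(3z^2 + 18z + 105).
So |(3z^3 - 3z - 1) − 629| = |z − 6|·|3z^2 + 18z + 105|.
Require δ ≤ 2. Then |z − 6| < 2 gives |z| < 8, and by the triangle inequality |3z^2 + 18z + 105| ≤ 3·8^2 + 18·8 + 105 = 441.
Hence |(3z^3 - 3z - 1) − 629| ≤ 441|z − 6| < ϵ provided |z − 6| < ϵ/441.
Take δ = min(2, ϵ/441). Then 0 < |z − 6| < δ gives both |z − 6| < 2 and |z − 6| < ϵ/441, so |(3z^3 - 3z - 1) − 629| < ϵ.

δ = min(2, ϵ/441)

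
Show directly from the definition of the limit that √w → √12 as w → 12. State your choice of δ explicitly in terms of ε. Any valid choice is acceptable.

Suppose ε > 0. We want δ > 0 such that 0 < |w − 12| < δ implies |√w − √12| < ε.
Rationalise: √w − √12 = (w − 12)/(√w + √12), so |√w − √12| = |w − 12|/(√w + √12).
Restrict δ ≤ 12 so that |w − 12| < 12 forces w > 0, and then √w + √12 > √12.
Hence |√w − √12| < |w − 12|/√12, which is < ε once |w − 12| < √12·ε.
Take δ = min(12, √12·ε). If 0 < |w − 12| < δ then w > 0 and |√w − √12| < |w − 12|/√12 < ε.

δ = min(12, √12·ε)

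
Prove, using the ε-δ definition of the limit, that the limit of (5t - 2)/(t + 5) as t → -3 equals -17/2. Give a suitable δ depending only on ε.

Suppose ε > 0. We want δ > 0 with 0 < |t + 3| < δ ⇒ |(5t - 2)/(t + 5) + 17/2| < ε.
Combining over a common denominator, (5t - 2)/(t + 5) + 17/2 = [(5t - 2)·2 − (-17)·(t + 5)] / [2·(t + 5)] = 27(t + 3) / (2(t + 5)).
So |(5t - 2)/(t + 5) + 17/2| = 27|t + 3| / (2·|t + 5|).
Require δ ≤ 1, so |t + 5| ≥ |2| − |t + 3| > 2 − 1 = 1.
Hence |(5t - 2)/(t + 5) + 17/2| < 27|t + 3|/(2·1) = (27/2)|t + 3|, which is < ε once |t + 3| < (2/27)ε.
Take δ = min(1, (2/27)ε). Then 0 < |t + 3| < δ forces both bounds, so |(5t - 2)/(t + 5) + 17/2| < ε.

δ = min(1, (2/27)ε)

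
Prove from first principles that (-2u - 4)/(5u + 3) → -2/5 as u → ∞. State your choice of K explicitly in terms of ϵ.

Let ϵ > 0 be given. We seek K > 0 such that u > K implies |(-2u - 4)/(5u + 3) + 2/5| < ϵ.
(-2u - 4)/(5u + 3) + 2/5 = (5(-2u - 4) − (-2)(5u + 3)) / (5(5u + 3)) = -14/(5(5u + 3)).
For u > 0 we have 5u + 3 > 5u, so |(-2u - 4)/(5u + 3) + 2/5| = 14/(5(5u + 3)) < 14/(5·5u) = (14/25)/u.
Thus |(-2u - 4)/(5u + 3) + 2/5| < ϵ whenever u > (14/25)/ϵ.
Take K = (14/25)/ϵ. If u > K then |(-2u - 4)/(5u + 3) + 2/5| < (14/25)/u < ϵ.

K = (14/25)/ϵ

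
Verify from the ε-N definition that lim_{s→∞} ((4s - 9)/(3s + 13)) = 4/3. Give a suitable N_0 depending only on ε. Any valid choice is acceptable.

Suppose ε > 0. We seek N_0 > 0 such that s > N_0 implies |(4s - 9)/(3s + 13) − (4/3)| < ε.
(4s - 9)/(3s + 13) − (4/3) = (3(4s - 9) − 4(3s + 13)) / (3(3s + 13)) = -79/(3(3s + 13)).
For s > 0 we have 3s + 13 > 3s, so |(4s - 9)/(3s + 13) − (4/3)| = 79/(3(3s + 13)) < 79/(3·3s) = (79/9)/s.
Thus |(4s - 9)/(3s + 13) − (4/3)| < ε whenever s > (79/9)/ε.
Take N_0 = (79/9)/ε. If s > N_0 then |(4s - 9)/(3s + 13) − (4/3)| < (79/9)/s < ε.

N_0 = (79/9)/ε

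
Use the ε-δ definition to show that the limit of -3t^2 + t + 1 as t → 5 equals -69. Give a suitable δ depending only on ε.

Let ε > 0. We want δ > 0 such that 0 < |t − 5| < δ implies |(-3t^2 + t + 1) + 69| < ε.
(-3t^2 + t + 1) + 69 = -3t^2 + t + 70 = (t − 5)(-3t - 14).
So |(-3t^2 + t + 1) + 69| = |t − 5|·|-3t - 14|.
Assume first that |t − 5| < 2, so |t| < 7. Then |-3t - 14| ≤ 3·7 + 14 = 35.
Hence |(-3t^2 + t + 1) + 69| ≤ 35|t − 5| < ε provided |t − 5| < ε/35.
Take δ = min(2, ε/35). Then 0 < |t − 5| < δ gives both |t − 5| < 2 and |t − 5| < ε/35, so |(-3t^2 + t + 1) + 69| < ε.

δ = min(2, ε/35)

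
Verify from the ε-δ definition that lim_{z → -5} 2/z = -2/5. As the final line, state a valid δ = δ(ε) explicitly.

Let ε > 0. We seek δ > 0 such that 0 < |z + 5| < δ implies |2/z + 2/5| < ε.
|2/z + 2/5| = 2·|-5 − z|/(5·|z|) = 2|z + 5|/(5|z|).
Require δ ≤ 5/2 so that |z| > 5 − 5/2 = 5/2, hence 5|z| > 25/2.
Then |2/z + 2/5| < 2|z + 5|/(25/2), which is < ε when |z + 5| < (25/4)ε.
Take δ = min(5/2, (25/4)ε). Then 0 < |z + 5| < δ gives both |z + 5| < 5/2 and |z + 5| < (25/4)ε, so |2/z + 2/5| < ε.

δ = min(5/2, (25/4)ε)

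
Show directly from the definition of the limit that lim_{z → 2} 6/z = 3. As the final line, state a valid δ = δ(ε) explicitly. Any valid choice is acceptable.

δ = min(1, (1/3)ε)

Fix ε > 0. We seek δ > 0 such that 0 < |z − 2| < δ implies |6/z − 3| < ε.
|6/z − 3| = 6·|2 − z|/(2·|z|) = 6|z − 2|/(2|z|).
Restrict δ ≤ 1. Then |z − 2| < 1 gives |z| > 1, so 2|z| > 2.
Then |6/z − 3| < 6|z − 2|/2, which is < ε when |z − 2| < (1/3)ε.
Take δ = min(1, (1/3)ε). Then 0 < |z − 2| < δ gives both |z − 2| < 1 and |z − 2| < (1/3)ε, so |6/z − 3| < ε.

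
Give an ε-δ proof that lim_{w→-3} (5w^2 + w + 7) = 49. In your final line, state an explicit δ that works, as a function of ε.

Suppose ε > 0. We want δ > 0 such that 0 < |w + 3| < δ implies |(5w^2 + w + 7) − 49| < ε.
(5w^2 + w + 7) − 49 = 5w^2 + w - 42 = (w + 3)(5w - 14).
So |(5w^2 + w + 7) − 49| = |w + 3|·|5w - 14|.
Require δ ≤ 1. Then |w + 3| < 1 gives |w| < 4, and by the triangle inequality |5w - 14| ≤ 5·4 + 14 = 34.
Hence |(5w^2 + w + 7) − 49| ≤ 34|w + 3| < ε provided |w + 3| < ε/34.
Choosing δ = min(1, ε/34) ensures both conditions, hence |(5w^2 + w + 7) − 49| < ε.

δ = min(1, ε/34)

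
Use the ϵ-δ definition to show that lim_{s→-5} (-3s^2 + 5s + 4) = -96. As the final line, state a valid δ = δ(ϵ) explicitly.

Let ϵ > 0 be given. We want δ > 0 such that 0 < |s + 5| < δ implies |(-3s^2 + 5s + 4) + 96| < ϵ.
(-3s^2 + 5s + 4) + 96 = -3s^2 + 5s + 100 = (s + 5)(-3s + 20).
So |(-3s^2 + 5s + 4) + 96| = |s + 5|·|-3s + 20|.
Require δ ≤ 1. Then |s + 5| < 1 gives |s| < 6, and by the triangle inequality |-3s + 20| ≤ 3·6 + 20 = 38.
Hence |(-3s^2 + 5s + 4) + 96| ≤ 38|s + 5| < ϵ provided |s + 5| < ϵ/38.
Choosing δ = min(1, ϵ/38) ensures both conditions, hence |(-3s^2 + 5s + 4) + 96| < ϵ.

δ = min(1, ϵ/38)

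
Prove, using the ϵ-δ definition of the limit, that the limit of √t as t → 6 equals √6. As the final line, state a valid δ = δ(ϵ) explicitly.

δ = min(6, √6·ϵ)

Let ϵ > 0 be given. We want δ > 0 such that 0 < |t − 6| < δ implies |√t − √6| < ϵ.
Multiplying by the conjugate, |√t − √6| = |t − 6|/(√t + √6).
Restrict δ ≤ 6 so that |t − 6| < 6 forces t > 0, and then √t + √6 > √6.
Hence |√t − √6| < |t − 6|/√6, which is < ϵ once |t − 6| < √6·ϵ.
Take δ = min(6, √6·ϵ). If 0 < |t − 6| < δ then t > 0 and |√t − √6| < |t − 6|/√6 < ϵ.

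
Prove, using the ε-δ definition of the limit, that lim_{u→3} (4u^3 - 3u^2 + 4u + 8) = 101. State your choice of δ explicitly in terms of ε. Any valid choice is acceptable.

Let ε > 0. We want δ > 0 such that 0 < |u − 3| < δ implies |(4u^3 - 3u^2 + 4u + 8) − 101| < ε.
(4u^3 - 3u^2 + 4u + 8) − 101 = 4u^3 - 3u^2 + 4u - 93 = (u − 3)(4u^2 + 9u + 31).
So |(4u^3 - 3u^2 + 4u + 8) − 101| = |u − 3|·|4u^2 + 9u + 31|.
Require δ ≤ 1. Then |u − 3| < 1 gives |u| < 4, and by the triangle inequality |4u^2 + 9u + 31| ≤ 4·4^2 + 9·4 + 31 = 131.
Hence |(4u^3 - 3u^2 + 4u + 8) − 101| ≤ 131|u − 3| < ε provided |u − 3| < ε/131.
Take δ = min(1, ε/131). Then 0 < |u − 3| < δ gives both |u − 3| < 1 and |u − 3| < ε/131, so |(4u^3 - 3u^2 + 4u + 8) − 101| < ε.

δ = min(1, ε/131)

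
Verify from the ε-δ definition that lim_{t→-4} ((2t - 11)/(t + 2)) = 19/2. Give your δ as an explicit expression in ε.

δ = min(1, (2/15)ε)

Fix ε > 0. We want δ > 0 with 0 < |t + 4| < δ ⇒ |(2t - 11)/(t + 2) − (19/2)| < ε.
Combining over a common denominator, (2t - 11)/(t + 2) − (19/2) = [(2t - 11)·(-2) − (-19)·(t + 2)] / [(-2)·(t + 2)] = 15(t + 4) / ((-2)(t + 2)).
So |(2t - 11)/(t + 2) − (19/2)| = 15|t + 4| / (2·|t + 2|).
Restrict δ ≤ 1. Then |t + 4| < 1 gives |t + 2| = |(t + 4) + (-2)| ≥ 2 − 1 = 1.
Hence |(2t - 11)/(t + 2) − (19/2)| < 15|t + 4|/(2·1) = (15/2)|t + 4|, which is < ε once |t + 4| < (2/15)ε.
Take δ = min(1, (2/15)ε). Then 0 < |t + 4| < δ forces both bounds, so |(2t - 11)/(t + 2) − (19/2)| < ε.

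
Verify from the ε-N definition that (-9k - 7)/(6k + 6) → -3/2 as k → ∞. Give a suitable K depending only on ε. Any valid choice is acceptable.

Let ε > 0. For k ≥ 1, |(-9k - 7)/(6k + 6) + 3/2| = |12|/(6(6k + 6)) = 12/(6(6k + 6)).
Since 6k + 6 ≥ 6k for k ≥ 1, this is ≤ 12/(6·6k) = (1/3)/k.
So |(-9k - 7)/(6k + 6) + 3/2| < ε whenever k > (1/3)/ε.
Take K = (1/3)/ε. If k > K then |(-9k - 7)/(6k + 6) + 3/2| ≤ (1/3)/k < ε.

K = (1/3)/ε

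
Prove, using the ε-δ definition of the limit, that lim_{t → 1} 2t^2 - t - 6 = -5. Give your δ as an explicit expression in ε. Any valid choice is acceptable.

Fix ε > 0. We want δ > 0 such that 0 < |t − 1| < δ implies |(2t^2 - t - 6) + 5| < ε.
(2t^2 - t - 6) + 5 = 2t^2 - t - 1 = (t − 1)(2t + 1).
So |(2t^2 - t - 6) + 5| = |t − 1|·|2t + 1|.
Require δ ≤ 1. Then |t − 1| < 1 gives |t| < 2, and by the triangle inequality |2t + 1| ≤ 2·2 + 1 = 5.
Hence |(2t^2 - t - 6) + 5| ≤ 5|t − 1| < ε provided |t − 1| < ε/5.
Choosing δ = min(1, ε/5) ensures both conditions, hence |(2t^2 - t - 6) + 5| < ε.

δ = min(1, ε/5)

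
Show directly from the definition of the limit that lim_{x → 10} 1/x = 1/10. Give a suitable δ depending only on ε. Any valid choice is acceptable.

Suppose ε > 0. We seek δ > 0 such that 0 < |x − 10| < δ implies |1/x − (1/10)| < ε.
|1/x − (1/10)| = |10 − x|/(10·|x|) = |x − 10|/(10|x|).
Require δ ≤ 5 so that |x| > 10 − 5 = 5, hence 10|x| > 50.
Then |1/x − (1/10)| < |x − 10|/50, which is < ε when |x − 10| < 50ε.
Take δ = min(5, 50ε). Then 0 < |x − 10| < δ gives both |x − 10| < 5 and |x − 10| < 50ε, so |1/x − (1/10)| < ε.

δ = min(5, 50ε)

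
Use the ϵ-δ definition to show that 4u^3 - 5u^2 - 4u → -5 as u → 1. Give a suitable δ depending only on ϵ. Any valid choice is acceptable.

Fix ϵ > 0. We want δ > 0 such that 0 < |u − 1| < δ implies |(4u^3 - 5u^2 - 4u) + 5| < ϵ.
(4u^3 - 5u^2 - 4u) + 5 = 4u^3 - 5u^2 - 4u + 5 = (u − 1)(4u^2 - u - 5).
So |(4u^3 - 5u^2 - 4u) + 5| = |u − 1|·|4u^2 - u - 5|.
Assume first that |u − 1| < 2, so |u| < 3. Then |4u^2 - u - 5| ≤ 4·3^2 + 3 + 5 = 44.
Hence |(4u^3 - 5u^2 - 4u) + 5| ≤ 44|u − 1| < ϵ provided |u − 1| < ϵ/44.
Choosing δ = min(2, ϵ/44) ensures both conditions, hence |(4u^3 - 5u^2 - 4u) + 5| < ϵ.

δ = min(2, ϵ/44)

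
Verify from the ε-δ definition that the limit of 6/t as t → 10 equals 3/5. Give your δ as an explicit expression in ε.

Suppose ε > 0. We seek δ > 0 such that 0 < |t − 10| < δ implies |6/t − (3/5)| < ε.
|6/t − (3/5)| = 6·|10 − t|/(10·|t|) = 6|t − 10|/(10|t|).
Require δ ≤ 5 so that |t| > 10 − 5 = 5, hence 10|t| > 50.
Then |6/t − (3/5)| < 6|t − 10|/50, which is < ε when |t − 10| < (25/3)ε.
Take δ = min(5, (25/3)ε). Then 0 < |t − 10| < δ gives both |t − 10| < 5 and |t − 10| < (25/3)ε, so |6/t − (3/5)| < ε.

δ = min(5, (25/3)ε)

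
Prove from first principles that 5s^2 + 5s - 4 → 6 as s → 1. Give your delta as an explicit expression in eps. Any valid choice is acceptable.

Fix eps > 0. We want delta > 0 such that 0 < |s − 1| < delta implies |(5s^2 + 5s - 4) − 6| < eps.
(5s^2 + 5s - 4) − 6 = 5s^2 + 5s - 10 = (s − 1)(5s + 10).
So |(5s^2 + 5s - 4) − 6| = |s − 1|·|5s + 10|.
Require delta ≤ 2. Then |s − 1| < 2 gives |s| < 3, and by the triangle inequality |5s + 10| ≤ 5·3 + 10 = 25.
Hence |(5s^2 + 5s - 4) − 6| ≤ 25|s − 1| < eps provided |s − 1| < eps/25.
Choosing delta = min(2, eps/25) ensures both conditions, hence |(5s^2 + 5s - 4) − 6| < eps.

delta = min(2, eps/25)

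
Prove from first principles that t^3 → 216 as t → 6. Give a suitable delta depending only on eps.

Suppose eps > 0. We seek delta > 0 with 0 < |t − 6| < delta ⇒ |t^3 − 216| < eps.
Factor: t^3 − 216 = (t − 6)(t^2 + 6t + 36), so |t^3 − 216| = |t − 6|·|t^2 + 6t + 36|.
Impose delta ≤ 1 so that |t| < 7; then |t^2 + 6t + 36| ≤ 127.
Hence |t^3 − 216| ≤ 127|t − 6|, which is < eps once |t − 6| < eps/127.
Take delta = min(1, eps/127). If 0 < |t − 6| < delta then both bounds hold and |t^3 − 216| ≤ 127|t − 6| < 127·(eps/127) = eps.

delta = min(1, eps/127)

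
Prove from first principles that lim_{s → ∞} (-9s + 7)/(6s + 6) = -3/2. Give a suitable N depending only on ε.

N = (8/3)/ε

Let ε > 0 be given. We seek N > 0 such that s > N implies |(-9s + 7)/(6s + 6) + 3/2| < ε.
(-9s + 7)/(6s + 6) + 3/2 = (6(-9s + 7) − (-9)(6s + 6)) / (6(6s + 6)) = 96/(6(6s + 6)).
For s > 0 we have 6s + 6 > 6s, so |(-9s + 7)/(6s + 6) + 3/2| = 96/(6(6s + 6)) < 96/(6·6s) = (8/3)/s.
Thus |(-9s + 7)/(6s + 6) + 3/2| < ε whenever s > (8/3)/ε.
Take N = (8/3)/ε. If s > N then |(-9s + 7)/(6s + 6) + 3/2| < (8/3)/s < ε.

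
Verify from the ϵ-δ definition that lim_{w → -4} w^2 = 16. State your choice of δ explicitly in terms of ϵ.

δ = min(2, ϵ/10)

Suppose ϵ > 0. We seek δ > 0 with 0 < |w + 4| < δ ⇒ |w^2 − 16| < ϵ.
Factor: w^2 − 16 = (w + 4)(w - 4), so |w^2 − 16| = |w + 4|·|w - 4|.
Impose δ ≤ 2 so that |w| < 6; then |w - 4| ≤ 10.
Hence |w^2 − 16| ≤ 10|w + 4|, which is < ϵ once |w + 4| < ϵ/10.
Take δ = min(2, ϵ/10). If 0 < |w + 4| < δ then both bounds hold and |w^2 − 16| ≤ 10|w + 4| < 10·(ϵ/10) = ϵ.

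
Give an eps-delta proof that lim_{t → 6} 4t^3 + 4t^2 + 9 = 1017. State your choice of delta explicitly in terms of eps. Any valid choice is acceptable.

delta = min(1, eps/560)

Suppose eps > 0. We want delta > 0 such that 0 < |t − 6| < delta implies |(4t^3 + 4t^2 + 9) − 1017| < eps.
(4t^3 + 4t^2 + 9) − 1017 = 4t^3 + 4t^2 - 1008 = (t − 6)(4t^2 + 28t + 168).
So |(4t^3 + 4t^2 + 9) − 1017| = |t − 6|·|4t^2 + 28t + 168|.
Require delta ≤ 1. Then |t − 6| < 1 gives |t| < 7, and by the triangle inequality |4t^2 + 28t + 168| ≤ 4·7^2 + 28·7 + 168 = 560.
Hence |(4t^3 + 4t^2 + 9) − 1017| ≤ 560|t − 6| < eps provided |t − 6| < eps/560.
Choosing delta = min(1, eps/560) ensures both conditions, hence |(4t^3 + 4t^2 + 9) − 1017| < eps.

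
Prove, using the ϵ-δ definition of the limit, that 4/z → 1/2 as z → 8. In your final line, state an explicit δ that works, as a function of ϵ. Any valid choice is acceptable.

δ = min(4, 8ϵ)

Let ϵ > 0 be given. We seek δ > 0 such that 0 < |z − 8| < δ implies |4/z − (1/2)| < ϵ.
|4/z − (1/2)| = 4·|8 − z|/(8·|z|) = 4|z − 8|/(8|z|).
Require δ ≤ 4 so that |z| > 8 − 4 = 4, hence 8|z| > 32.
Then |4/z − (1/2)| < 4|z − 8|/32, which is < ϵ when |z − 8| < 8ϵ.
Take δ = min(4, 8ϵ). Then 0 < |z − 8| < δ gives both |z − 8| < 4 and |z − 8| < 8ϵ, so |4/z − (1/2)| < ϵ.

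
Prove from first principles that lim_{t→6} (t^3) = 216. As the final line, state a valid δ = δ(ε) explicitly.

Let ε > 0. We seek δ > 0 with 0 < |t − 6| < δ ⇒ |t^3 − 216| < ε.
Factor: t^3 − 216 = (t − 6)(t^2 + 6t + 36), so |t^3 − 216| = |t − 6|·|t^2 + 6t + 36|.
Impose δ ≤ 1 so that |t| < 7; then |t^2 + 6t + 36| ≤ 127.
Hence |t^3 − 216| ≤ 127|t − 6|, which is < ε once |t − 6| < ε/127.
Take δ = min(1, ε/127). If 0 < |t − 6| < δ then both bounds hold and |t^3 − 216| ≤ 127|t − 6| < 127·(ε/127) = ε.

δ = min(1, ε/127)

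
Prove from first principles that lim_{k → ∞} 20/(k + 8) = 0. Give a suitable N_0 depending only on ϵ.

N_0 = 20/ϵ

Fix ϵ > 0. For k ≥ 1, |20/(k + 8) − 0| = 20/(k + 8) ≤ 20/k.
We need 20/k < ϵ, i.e. k > 20/ϵ.
Take N_0 = 20/ϵ. If k > N_0 then |20/(k + 8)| ≤ 20/k < ϵ.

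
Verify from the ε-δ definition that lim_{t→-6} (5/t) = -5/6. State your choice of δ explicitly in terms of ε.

δ = min(3, (18/5)ε)

Suppose ε > 0. We seek δ > 0 such that 0 < |t + 6| < δ implies |5/t + 5/6| < ε.
|5/t + 5/6| = 5·|-6 − t|/(6·|t|) = 5|t + 6|/(6|t|).
Require δ ≤ 3 so that |t| > 6 − 3 = 3, hence 6|t| > 18.
Then |5/t + 5/6| < 5|t + 6|/18, which is < ε when |t + 6| < (18/5)ε.
Take δ = min(3, (18/5)ε). Then 0 < |t + 6| < δ gives both |t + 6| < 3 and |t + 6| < (18/5)ε, so |5/t + 5/6| < ε.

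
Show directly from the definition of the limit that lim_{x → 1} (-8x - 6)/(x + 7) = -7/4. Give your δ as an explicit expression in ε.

δ = min(4, (16/25)ε)

Let ε > 0 be given. We want δ > 0 with 0 < |x − 1| < δ ⇒ |(-8x - 6)/(x + 7) + 7/4| < ε.
Combining over a common denominator, (-8x - 6)/(x + 7) + 7/4 = [(-8x - 6)·8 − (-14)·(x + 7)] / [8·(x + 7)] = -50(x − 1) / (8(x + 7)).
So |(-8x - 6)/(x + 7) + 7/4| = 50|x − 1| / (8·|x + 7|).
Require δ ≤ 4, so |x + 7| ≥ |8| − |x − 1| > 8 − 4 = 4.
Hence |(-8x - 6)/(x + 7) + 7/4| < 50|x − 1|/(8·4) = (25/16)|x − 1|, which is < ε once |x − 1| < (16/25)ε.
Take δ = min(4, (16/25)ε). Then 0 < |x − 1| < δ forces both bounds, so |(-8x - 6)/(x + 7) + 7/4| < ε.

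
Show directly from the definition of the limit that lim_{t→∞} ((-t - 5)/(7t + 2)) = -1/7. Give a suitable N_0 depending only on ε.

N_0 = (33/49)/ε

Let ε > 0 be given. We seek N_0 > 0 such that t > N_0 implies |(-t - 5)/(7t + 2) + 1/7| < ε.
(-t - 5)/(7t + 2) + 1/7 = (7(-t - 5) − (-1)(7t + 2)) / (7(7t + 2)) = -33/(7(7t + 2)).
For t > 0 we have 7t + 2 > 7t, so |(-t - 5)/(7t + 2) + 1/7| = 33/(7(7t + 2)) < 33/(7·7t) = (33/49)/t.
Thus |(-t - 5)/(7t + 2) + 1/7| < ε whenever t > (33/49)/ε.
Take N_0 = (33/49)/ε. If t > N_0 then |(-t - 5)/(7t + 2) + 1/7| < (33/49)/t < ε.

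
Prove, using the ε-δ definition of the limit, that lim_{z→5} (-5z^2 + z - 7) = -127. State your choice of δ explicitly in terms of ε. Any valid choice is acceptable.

Let ε > 0. We want δ > 0 such that 0 < |z − 5| < δ implies |(-5z^2 + z - 7) + 127| < ε.
(-5z^2 + z - 7) + 127 = -5z^2 + z + 120 = (z − 5)(-5z - 24).
So |(-5z^2 + z - 7) + 127| = |z − 5|·|-5z - 24|.
Assume first that |z − 5| < 1, so |z| < 6. Then |-5z - 24| ≤ 5·6 + 24 = 54.
Hence |(-5z^2 + z - 7) + 127| ≤ 54|z − 5| < ε provided |z − 5| < ε/54.
Choosing δ = min(1, ε/54) ensures both conditions, hence |(-5z^2 + z - 7) + 127| < ε.

δ = min(1, ε/54)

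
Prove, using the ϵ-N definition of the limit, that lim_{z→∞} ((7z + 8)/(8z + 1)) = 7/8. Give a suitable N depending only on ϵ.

N = (57/64)/ϵ

Let ϵ > 0 be given. We seek N > 0 such that z > N implies |(7z + 8)/(8z + 1) − (7/8)| < ϵ.
(7z + 8)/(8z + 1) − (7/8) = (8(7z + 8) − 7(8z + 1)) / (8(8z + 1)) = 57/(8(8z + 1)).
For z > 0 we have 8z + 1 > 8z, so |(7z + 8)/(8z + 1) − (7/8)| = 57/(8(8z + 1)) < 57/(8·8z) = (57/64)/z.
Thus |(7z + 8)/(8z + 1) − (7/8)| < ϵ whenever z > (57/64)/ϵ.
Take N = (57/64)/ϵ. If z > N then |(7z + 8)/(8z + 1) − (7/8)| < (57/64)/z < ϵ.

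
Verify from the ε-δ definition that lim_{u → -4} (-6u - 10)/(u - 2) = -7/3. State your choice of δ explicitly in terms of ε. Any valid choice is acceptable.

Fix ε > 0. We want δ > 0 with 0 < |u + 4| < δ ⇒ |(-6u - 10)/(u - 2) + 7/3| < ε.
Combining over a common denominator, (-6u - 10)/(u - 2) + 7/3 = [(-6u - 10)·(-6) − 14·(u - 2)] / [(-6)·(u - 2)] = 22(u + 4) / ((-6)(u - 2)).
So |(-6u - 10)/(u - 2) + 7/3| = 22|u + 4| / (6·|u − 2|).
Restrict δ ≤ 3. Then |u + 4| < 3 gives |u − 2| = |(u + 4) + (-6)| ≥ 6 − 3 = 3.
Hence |(-6u - 10)/(u - 2) + 7/3| < 22|u + 4|/(6·3) = (11/9)|u + 4|, which is < ε once |u + 4| < (9/11)ε.
Take δ = min(3, (9/11)ε). Then 0 < |u + 4| < δ forces both bounds, so |(-6u - 10)/(u - 2) + 7/3| < ε.

δ = min(3, (9/11)ε)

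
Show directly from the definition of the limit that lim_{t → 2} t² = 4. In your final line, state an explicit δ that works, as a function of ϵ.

δ = min(2, ϵ/6)

Suppose ϵ > 0. We seek δ > 0 with 0 < |t − 2| < δ ⇒ |t² − 4| < ϵ.
Factor: t² − 4 = (t − 2)(t + 2), so |t² − 4| = |t − 2|·|t + 2|.
Restrict δ ≤ 2. Then |t − 2| < 2 gives |t| < 4, so by the triangle inequality |t + 2| ≤ 4 + 2 = 6.
Hence |t² − 4| ≤ 6|t − 2|, which is < ϵ once |t − 2| < ϵ/6.
Take δ = min(2, ϵ/6). If 0 < |t − 2| < δ then both bounds hold and |t² − 4| ≤ 6|t − 2| < 6·(ϵ/6) = ϵ.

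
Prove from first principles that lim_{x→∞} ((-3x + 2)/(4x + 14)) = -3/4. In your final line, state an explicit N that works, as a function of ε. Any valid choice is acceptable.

Let ε > 0. We seek N > 0 such that x > N implies |(-3x + 2)/(4x + 14) + 3/4| < ε.
(-3x + 2)/(4x + 14) + 3/4 = (4(-3x + 2) − (-3)(4x + 14)) / (4(4x + 14)) = 50/(4(4x + 14)).
For x > 0 we have 4x + 14 > 4x, so |(-3x + 2)/(4x + 14) + 3/4| = 50/(4(4x + 14)) < 50/(4·4x) = (25/8)/x.
Thus |(-3x + 2)/(4x + 14) + 3/4| < ε whenever x > (25/8)/ε.
Take N = (25/8)/ε. If x > N then |(-3x + 2)/(4x + 14) + 3/4| < (25/8)/x < ε.

N = (25/8)/ε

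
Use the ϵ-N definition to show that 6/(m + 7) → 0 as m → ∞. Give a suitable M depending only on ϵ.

Fix ϵ > 0. For m ≥ 1, |6/(m + 7) − 0| = 6/(m + 7) ≤ 6/m.
We need 6/m < ϵ, i.e. m > 6/ϵ.
Take M = 6/ϵ. If m > M then |6/(m + 7)| ≤ 6/m < ϵ.

M = 6/ϵ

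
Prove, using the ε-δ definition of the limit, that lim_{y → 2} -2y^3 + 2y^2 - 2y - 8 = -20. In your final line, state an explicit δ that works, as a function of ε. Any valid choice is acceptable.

Let ε > 0. We want δ > 0 such that 0 < |y − 2| < δ implies |(-2y^3 + 2y^2 - 2y - 8) + 20| < ε.
(-2y^3 + 2y^2 - 2y - 8) + 20 = -2y^3 + 2y^2 - 2y + 12 = (y − 2)(-2y^2 - 2y - 6).
So |(-2y^3 + 2y^2 - 2y - 8) + 20| = |y − 2|·|-2y^2 - 2y - 6|.
Assume first that |y − 2| < 2, so |y| < 4. Then |-2y^2 - 2y - 6| ≤ 2·4^2 + 2·4 + 6 = 46.
Hence |(-2y^3 + 2y^2 - 2y - 8) + 20| ≤ 46|y − 2| < ε provided |y − 2| < ε/46.
Take δ = min(2, ε/46). Then 0 < |y − 2| < δ gives both |y − 2| < 2 and |y − 2| < ε/46, so |(-2y^3 + 2y^2 - 2y - 8) + 20| < ε.

δ = min(2, ε/46)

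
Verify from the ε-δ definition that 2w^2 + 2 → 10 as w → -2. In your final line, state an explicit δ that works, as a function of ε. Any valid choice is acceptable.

δ = min(2, ε/12)

Suppose ε > 0. We want δ > 0 such that 0 < |w + 2| < δ implies |(2w^2 + 2) − 10| < ε.
(2w^2 + 2) − 10 = 2w^2 - 8 = (w + 2)(2w - 4).
So |(2w^2 + 2) − 10| = |w + 2|·|2w - 4|.
Require δ ≤ 2. Then |w + 2| < 2 gives |w| < 4, and by the triangle inequality |2w - 4| ≤ 2·4 + 4 = 12.
Hence |(2w^2 + 2) − 10| ≤ 12|w + 2| < ε provided |w + 2| < ε/12.
Take δ = min(2, ε/12). Then 0 < |w + 2| < δ gives both |w + 2| < 2 and |w + 2| < ε/12, so |(2w^2 + 2) − 10| < ε.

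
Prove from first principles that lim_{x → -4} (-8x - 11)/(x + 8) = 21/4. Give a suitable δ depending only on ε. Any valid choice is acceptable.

δ = min(2, (8/53)ε)

Let ε > 0. We want δ > 0 with 0 < |x + 4| < δ ⇒ |(-8x - 11)/(x + 8) − (21/4)| < ε.
Combining over a common denominator, (-8x - 11)/(x + 8) − (21/4) = [(-8x - 11)·4 − 21·(x + 8)] / [4·(x + 8)] = -53(x + 4) / (4(x + 8)).
So |(-8x - 11)/(x + 8) − (21/4)| = 53|x + 4| / (4·|x + 8|).
Restrict δ ≤ 2. Then |x + 4| < 2 gives |x + 8| = |(x + 4) + 4| ≥ 4 − 2 = 2.
Hence |(-8x - 11)/(x + 8) − (21/4)| < 53|x + 4|/(4·2) = (53/8)|x + 4|, which is < ε once |x + 4| < (8/53)ε.
Take δ = min(2, (8/53)ε). Then 0 < |x + 4| < δ forces both bounds, so |(-8x - 11)/(x + 8) − (21/4)| < ε.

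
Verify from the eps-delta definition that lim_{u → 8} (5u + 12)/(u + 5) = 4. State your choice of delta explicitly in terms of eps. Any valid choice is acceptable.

Let eps > 0. We want delta > 0 with 0 < |u − 8| < delta ⇒ |(5u + 12)/(u + 5) − 4| < eps.
Combining over a common denominator, (5u + 12)/(u + 5) − 4 = [(5u + 12)·13 − 52·(u + 5)] / [13·(u + 5)] = 13(u − 8) / (13(u + 5)).
So |(5u + 12)/(u + 5) − 4| = 13|u − 8| / (13·|u + 5|).
Restrict delta ≤ 13/2. Then |u − 8| < 13/2 gives |u + 5| = |(u − 8) + 13| ≥ 13 − 13/2 = 13/2.
Hence |(5u + 12)/(u + 5) − 4| < 13|u − 8|/(13·(13/2)) = (2/13)|u − 8|, which is < eps once |u − 8| < (13/2)eps.
Take delta = min(13/2, (13/2)eps). Then 0 < |u − 8| < delta forces both bounds, so |(5u + 12)/(u + 5) − 4| < eps.

delta = min(13/2, (13/2)eps)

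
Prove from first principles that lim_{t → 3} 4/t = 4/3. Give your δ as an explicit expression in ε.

Suppose ε > 0. We seek δ > 0 such that 0 < |t − 3| < δ implies |4/t − (4/3)| < ε.
|4/t − (4/3)| = 4·|3 − t|/(3·|t|) = 4|t − 3|/(3|t|).
Restrict δ ≤ 3/2. Then |t − 3| < 3/2 gives |t| > 3/2, so 3|t| > 9/2.
Then |4/t − (4/3)| < 4|t − 3|/(9/2), which is < ε when |t − 3| < (9/8)ε.
Take δ = min(3/2, (9/8)ε). Then 0 < |t − 3| < δ gives both |t − 3| < 3/2 and |t − 3| < (9/8)ε, so |4/t − (4/3)| < ε.

δ = min(3/2, (9/8)ε)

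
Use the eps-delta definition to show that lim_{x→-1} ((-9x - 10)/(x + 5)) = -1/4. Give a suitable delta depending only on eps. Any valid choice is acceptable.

delta = min(2, (8/35)eps)

Fix eps > 0. We want delta > 0 with 0 < |x + 1| < delta ⇒ |(-9x - 10)/(x + 5) + 1/4| < eps.
Combining over a common denominator, (-9x - 10)/(x + 5) + 1/4 = [(-9x - 10)·4 − (-1)·(x + 5)] / [4·(x + 5)] = -35(x + 1) / (4(x + 5)).
So |(-9x - 10)/(x + 5) + 1/4| = 35|x + 1| / (4·|x + 5|).
Require delta ≤ 2, so |x + 5| ≥ |4| − |x + 1| > 4 − 2 = 2.
Hence |(-9x - 10)/(x + 5) + 1/4| < 35|x + 1|/(4·2) = (35/8)|x + 1|, which is < eps once |x + 1| < (8/35)eps.
Take delta = min(2, (8/35)eps). Then 0 < |x + 1| < delta forces both bounds, so |(-9x - 10)/(x + 5) + 1/4| < eps.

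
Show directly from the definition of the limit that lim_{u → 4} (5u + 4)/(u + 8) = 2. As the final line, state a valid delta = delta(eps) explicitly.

Let eps > 0. We want delta > 0 with 0 < |u − 4| < delta ⇒ |(5u + 4)/(u + 8) − 2| < eps.
Combining over a common denominator, (5u + 4)/(u + 8) − 2 = [(5u + 4)·12 − 24·(u + 8)] / [12·(u + 8)] = 36(u − 4) / (12(u + 8)).
So |(5u + 4)/(u + 8) − 2| = 36|u − 4| / (12·|u + 8|).
Restrict delta ≤ 6. Then |u − 4| < 6 gives |u + 8| = |(u − 4) + 12| ≥ 12 − 6 = 6.
Hence |(5u + 4)/(u + 8) − 2| < 36|u − 4|/(12·6) = (1/2)|u − 4|, which is < eps once |u − 4| < 2eps.
Take delta = min(6, 2eps). Then 0 < |u − 4| < delta forces both bounds, so |(5u + 4)/(u + 8) − 2| < eps.

delta = min(6, 2eps)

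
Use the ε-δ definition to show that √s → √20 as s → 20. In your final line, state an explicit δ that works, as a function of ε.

δ = min(20, √20·ε)

Let ε > 0 be given. We want δ > 0 such that 0 < |s − 20| < δ implies |√s − √20| < ε.
Multiplying by the conjugate, |√s − √20| = |s − 20|/(√s + √20).
Restrict δ ≤ 20 so that |s − 20| < 20 forces s > 0, and then √s + √20 > √20.
Hence |√s − √20| < |s − 20|/√20, which is < ε once |s − 20| < √20·ε.
Take δ = min(20, √20·ε). If 0 < |s − 20| < δ then s > 0 and |√s − √20| < |s − 20|/√20 < ε.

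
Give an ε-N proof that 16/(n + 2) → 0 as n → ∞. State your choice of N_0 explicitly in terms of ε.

Fix ε > 0. For n ≥ 1, |16/(n + 2) − 0| = 16/(n + 2) ≤ 16/n.
We need 16/n < ε, i.e. n > 16/ε.
Take N_0 = 16/ε. If n > N_0 then |16/(n + 2)| ≤ 16/n < ε.

N_0 = 16/ε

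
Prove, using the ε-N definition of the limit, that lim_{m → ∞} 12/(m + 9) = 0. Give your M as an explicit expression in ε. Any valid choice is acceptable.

Let ε > 0. For m ≥ 1, |12/(m + 9) − 0| = 12/(m + 9) ≤ 12/m.
We need 12/m < ε, i.e. m > 12/ε.
Take M = 12/ε. If m > M then |12/(m + 9)| ≤ 12/m < ε.

M = 12/ε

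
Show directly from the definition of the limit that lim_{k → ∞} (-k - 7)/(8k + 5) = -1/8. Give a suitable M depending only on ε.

M = (51/64)/ε

Suppose ε > 0. For k ≥ 1, |(-k - 7)/(8k + 5) + 1/8| = |-51|/(8(8k + 5)) = 51/(8(8k + 5)).
Since 8k + 5 ≥ 8k for k ≥ 1, this is ≤ 51/(8·8k) = (51/64)/k.
So |(-k - 7)/(8k + 5) + 1/8| < ε whenever k > (51/64)/ε.
Take M = (51/64)/ε. If k > M then |(-k - 7)/(8k + 5) + 1/8| ≤ (51/64)/k < ε.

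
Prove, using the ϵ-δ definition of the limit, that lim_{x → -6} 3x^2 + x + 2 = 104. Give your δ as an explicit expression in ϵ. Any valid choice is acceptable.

Fix ϵ > 0. We want δ > 0 such that 0 < |x + 6| < δ implies |(3x^2 + x + 2) − 104| < ϵ.
(3x^2 + x + 2) − 104 = 3x^2 + x - 102 = (x + 6)(3x - 17).
So |(3x^2 + x + 2) − 104| = |x + 6|·|3x - 17|.
Require δ ≤ 1. Then |x + 6| < 1 gives |x| < 7, and by the triangle inequality |3x - 17| ≤ 3·7 + 17 = 38.
Hence |(3x^2 + x + 2) − 104| ≤ 38|x + 6| < ϵ provided |x + 6| < ϵ/38.
Choosing δ = min(1, ϵ/38) ensures both conditions, hence |(3x^2 + x + 2) − 104| < ϵ.

δ = min(1, ϵ/38)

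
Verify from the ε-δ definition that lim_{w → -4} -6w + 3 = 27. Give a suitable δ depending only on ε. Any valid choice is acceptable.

δ = ε/6

Fix ε > 0. We need δ > 0 so that 0 < |w + 4| < δ implies |(-6w + 3) − 27| < ε.
Since (-6w + 3) − 27 = -6(w + 4), we have |(-6w + 3) − 27| = 6|w + 4|.
Thus it suffices that |w + 4| < ε/6.
Take δ = ε/6. If 0 < |w + 4| < δ then |(-6w + 3) − 27| = 6|w + 4| < 6·(ε/6) = ε.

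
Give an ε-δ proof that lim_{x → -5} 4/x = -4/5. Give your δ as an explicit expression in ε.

Fix ε > 0. We seek δ > 0 such that 0 < |x + 5| < δ implies |4/x + 4/5| < ε.
|4/x + 4/5| = 4·|-5 − x|/(5·|x|) = 4|x + 5|/(5|x|).
Restrict δ ≤ 5/2. Then |x + 5| < 5/2 gives |x| > 5/2, so 5|x| > 25/2.
Then |4/x + 4/5| < 4|x + 5|/(25/2), which is < ε when |x + 5| < (25/8)ε.
Take δ = min(5/2, (25/8)ε). Then 0 < |x + 5| < δ gives both |x + 5| < 5/2 and |x + 5| < (25/8)ε, so |4/x + 4/5| < ε.

δ = min(5/2, (25/8)ε)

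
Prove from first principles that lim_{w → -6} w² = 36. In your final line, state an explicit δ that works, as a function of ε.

δ = min(2, ε/14)

Fix ε > 0. We seek δ > 0 with 0 < |w + 6| < δ ⇒ |w² − 36| < ε.
Factor: w² − 36 = (w + 6)(w - 6), so |w² − 36| = |w + 6|·|w - 6|.
Restrict δ ≤ 2. Then |w + 6| < 2 gives |w| < 8, so by the triangle inequality |w - 6| ≤ 8 + 6 = 14.
Hence |w² − 36| ≤ 14|w + 6|, which is < ε once |w + 6| < ε/14.
Take δ = min(2, ε/14). If 0 < |w + 6| < δ then both bounds hold and |w² − 36| ≤ 14|w + 6| < 14·(ε/14) = ε.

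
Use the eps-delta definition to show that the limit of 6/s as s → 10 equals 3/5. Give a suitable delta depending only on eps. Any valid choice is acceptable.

Fix eps > 0. We seek delta > 0 such that 0 < |s − 10| < delta implies |6/s − (3/5)| < eps.
|6/s − (3/5)| = 6·|10 − s|/(10·|s|) = 6|s − 10|/(10|s|).
Require delta ≤ 5 so that |s| > 10 − 5 = 5, hence 10|s| > 50.
Then |6/s − (3/5)| < 6|s − 10|/50, which is < eps when |s − 10| < (25/3)eps.
Take delta = min(5, (25/3)eps). Then 0 < |s − 10| < delta gives both |s − 10| < 5 and |s − 10| < (25/3)eps, so |6/s − (3/5)| < eps.

delta = min(5, (25/3)eps)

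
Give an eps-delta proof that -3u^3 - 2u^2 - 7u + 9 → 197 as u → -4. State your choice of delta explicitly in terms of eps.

Suppose eps > 0. We want delta > 0 such that 0 < |u + 4| < delta implies |(-3u^3 - 2u^2 - 7u + 9) − 197| < eps.
(-3u^3 - 2u^2 - 7u + 9) − 197 = -3u^3 - 2u^2 - 7u - 188 = (u + 4)(-3u^2 + 10u - 47).
So |(-3u^3 - 2u^2 - 7u + 9) − 197| = |u + 4|·|-3u^2 + 10u - 47|.
Require delta ≤ 1. Then |u + 4| < 1 gives |u| < 5, and by the triangle inequality |-3u^2 + 10u - 47| ≤ 3·5^2 + 10·5 + 47 = 172.
Hence |(-3u^3 - 2u^2 - 7u + 9) − 197| ≤ 172|u + 4| < eps provided |u + 4| < eps/172.
Choosing delta = min(1, eps/172) ensures both conditions, hence |(-3u^3 - 2u^2 - 7u + 9) − 197| < eps.

delta = min(1, eps/172)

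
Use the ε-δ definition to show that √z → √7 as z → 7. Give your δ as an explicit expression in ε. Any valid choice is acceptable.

Let ε > 0. We want δ > 0 such that 0 < |z − 7| < δ implies |√z − √7| < ε.
Multiplying by the conjugate, |√z − √7| = |z − 7|/(√z + √7).
Restrict δ ≤ 7 so that |z − 7| < 7 forces z > 0, and then √z + √7 > √7.
Hence |√z − √7| < |z − 7|/√7, which is < ε once |z − 7| < √7·ε.
Take δ = min(7, √7·ε). If 0 < |z − 7| < δ then z > 0 and |√z − √7| < |z − 7|/√7 < ε.

δ = min(7, √7·ε)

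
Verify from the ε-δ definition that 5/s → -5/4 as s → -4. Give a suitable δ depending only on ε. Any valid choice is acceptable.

δ = min(2, (8/5)ε)

Fix ε > 0. We seek δ > 0 such that 0 < |s + 4| < δ implies |5/s + 5/4| < ε.
|5/s + 5/4| = 5·|-4 − s|/(4·|s|) = 5|s + 4|/(4|s|).
Restrict δ ≤ 2. Then |s + 4| < 2 gives |s| > 2, so 4|s| > 8.
Then |5/s + 5/4| < 5|s + 4|/8, which is < ε when |s + 4| < (8/5)ε.
Take δ = min(2, (8/5)ε). Then 0 < |s + 4| < δ gives both |s + 4| < 2 and |s + 4| < (8/5)ε, so |5/s + 5/4| < ε.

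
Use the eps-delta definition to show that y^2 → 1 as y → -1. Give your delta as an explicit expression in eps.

delta = min(2, eps/4)

Let eps > 0 be given. We seek delta > 0 with 0 < |y + 1| < delta ⇒ |y^2 − 1| < eps.
Factor: y^2 − 1 = (y + 1)(y - 1), so |y^2 − 1| = |y + 1|·|y - 1|.
Restrict delta ≤ 2. Then |y + 1| < 2 gives |y| < 3, so by the triangle inequality |y - 1| ≤ 3 + 1 = 4.
Hence |y^2 − 1| ≤ 4|y + 1|, which is < eps once |y + 1| < eps/4.
Take delta = min(2, eps/4). If 0 < |y + 1| < delta then both bounds hold and |y^2 − 1| ≤ 4|y + 1| < 4·(eps/4) = eps.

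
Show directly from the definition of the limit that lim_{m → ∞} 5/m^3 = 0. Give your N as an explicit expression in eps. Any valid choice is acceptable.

Fix eps > 0. For m ≥ 1, |5/m^3 − 0| = 5/m^3.
5/m^3 < eps ⇔ m^3 > 5/eps ⇔ m > (5/eps)^{1/3}.
Take N = (5/eps)^{1/3}. Then m > N implies 5/m^3 < eps.

N = (5/eps)^{1/3}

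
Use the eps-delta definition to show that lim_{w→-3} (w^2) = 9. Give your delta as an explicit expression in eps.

Suppose eps > 0. We seek delta > 0 with 0 < |w + 3| < delta ⇒ |w^2 − 9| < eps.
Factor: w^2 − 9 = (w + 3)(w - 3), so |w^2 − 9| = |w + 3|·|w - 3|.
Impose delta ≤ 1 so that |w| < 4; then |w - 3| ≤ 7.
Hence |w^2 − 9| ≤ 7|w + 3|, which is < eps once |w + 3| < eps/7.
Take delta = min(1, eps/7). If 0 < |w + 3| < delta then both bounds hold and |w^2 − 9| ≤ 7|w + 3| < 7·(eps/7) = eps.

delta = min(1, eps/7)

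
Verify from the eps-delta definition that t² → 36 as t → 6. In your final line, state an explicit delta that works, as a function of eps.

Let eps > 0. We seek delta > 0 with 0 < |t − 6| < delta ⇒ |t² − 36| < eps.
Factor: t² − 36 = (t − 6)(t + 6), so |t² − 36| = |t − 6|·|t + 6|.
Restrict delta ≤ 1. Then |t − 6| < 1 gives |t| < 7, so by the triangle inequality |t + 6| ≤ 7 + 6 = 13.
Hence |t² − 36| ≤ 13|t − 6|, which is < eps once |t − 6| < eps/13.
Take delta = min(1, eps/13). If 0 < |t − 6| < delta then both bounds hold and |t² − 36| ≤ 13|t − 6| < 13·(eps/13) = eps.

delta = min(1, eps/13)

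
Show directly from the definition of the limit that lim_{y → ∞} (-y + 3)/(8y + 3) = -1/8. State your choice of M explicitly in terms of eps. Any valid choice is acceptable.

M = (27/64)/eps

Let eps > 0. We seek M > 0 such that y > M implies |(-y + 3)/(8y + 3) + 1/8| < eps.
(-y + 3)/(8y + 3) + 1/8 = (8(-y + 3) − (-1)(8y + 3)) / (8(8y + 3)) = 27/(8(8y + 3)).
For y > 0 we have 8y + 3 > 8y, so |(-y + 3)/(8y + 3) + 1/8| = 27/(8(8y + 3)) < 27/(8·8y) = (27/64)/y.
Thus |(-y + 3)/(8y + 3) + 1/8| < eps whenever y > (27/64)/eps.
Take M = (27/64)/eps. If y > M then |(-y + 3)/(8y + 3) + 1/8| < (27/64)/y < eps.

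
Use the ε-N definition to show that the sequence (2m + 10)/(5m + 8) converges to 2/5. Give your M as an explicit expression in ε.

M = (34/25)/ε

Let ε > 0 be given. For m ≥ 1, |(2m + 10)/(5m + 8) − (2/5)| = |34|/(5(5m + 8)) = 34/(5(5m + 8)).
Since 5m + 8 ≥ 5m for m ≥ 1, this is ≤ 34/(5·5m) = (34/25)/m.
So |(2m + 10)/(5m + 8) − (2/5)| < ε whenever m > (34/25)/ε.
Take M = (34/25)/ε. If m > M then |(2m + 10)/(5m + 8) − (2/5)| ≤ (34/25)/m < ε.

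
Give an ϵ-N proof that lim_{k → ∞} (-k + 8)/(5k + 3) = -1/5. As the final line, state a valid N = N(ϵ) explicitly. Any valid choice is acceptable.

N = (43/25)/ϵ

Let ϵ > 0. For k ≥ 1, |(-k + 8)/(5k + 3) + 1/5| = |43|/(5(5k + 3)) = 43/(5(5k + 3)).
Since 5k + 3 ≥ 5k for k ≥ 1, this is ≤ 43/(5·5k) = (43/25)/k.
So |(-k + 8)/(5k + 3) + 1/5| < ϵ whenever k > (43/25)/ϵ.
Take N = (43/25)/ϵ. If k > N then |(-k + 8)/(5k + 3) + 1/5| ≤ (43/25)/k < ϵ.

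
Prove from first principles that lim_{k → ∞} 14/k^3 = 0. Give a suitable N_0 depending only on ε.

N_0 = (14/ε)^{1/3}

Let ε > 0 be given. For k ≥ 1, |14/k^3 − 0| = 14/k^3.
14/k^3 < ε ⇔ k^3 > 14/ε ⇔ k > (14/ε)^{1/3}.
Take N_0 = (14/ε)^{1/3}. Then k > N_0 implies 14/k^3 < ε.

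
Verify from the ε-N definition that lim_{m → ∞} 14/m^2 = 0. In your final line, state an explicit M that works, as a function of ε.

Suppose ε > 0. For m ≥ 1, |14/m^2 − 0| = 14/m^2.
14/m^2 < ε ⇔ m^2 > 14/ε ⇔ m > (14/ε)^{1/2}.
Take M = (14/ε)^{1/2}. Then m > M implies 14/m^2 < ε.

M = (14/ε)^{1/2}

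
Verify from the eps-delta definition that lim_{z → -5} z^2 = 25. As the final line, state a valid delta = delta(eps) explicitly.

delta = min(2, eps/12)

Fix eps > 0. We seek delta > 0 with 0 < |z + 5| < delta ⇒ |z^2 − 25| < eps.
Factor: z^2 − 25 = (z + 5)(z - 5), so |z^2 − 25| = |z + 5|·|z - 5|.
Impose delta ≤ 2 so that |z| < 7; then |z - 5| ≤ 12.
Hence |z^2 − 25| ≤ 12|z + 5|, which is < eps once |z + 5| < eps/12.
Take delta = min(2, eps/12). If 0 < |z + 5| < delta then both bounds hold and |z^2 − 25| ≤ 12|z + 5| < 12·(eps/12) = eps.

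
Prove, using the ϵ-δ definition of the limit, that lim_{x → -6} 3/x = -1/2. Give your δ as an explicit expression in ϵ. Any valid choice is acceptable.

δ = min(3, 6ϵ)

Let ϵ > 0 be given. We seek δ > 0 such that 0 < |x + 6| < δ implies |3/x + 1/2| < ϵ.
|3/x + 1/2| = 3·|-6 − x|/(6·|x|) = 3|x + 6|/(6|x|).
Require δ ≤ 3 so that |x| > 6 − 3 = 3, hence 6|x| > 18.
Then |3/x + 1/2| < 3|x + 6|/18, which is < ϵ when |x + 6| < 6ϵ.
Take δ = min(3, 6ϵ). Then 0 < |x + 6| < δ gives both |x + 6| < 3 and |x + 6| < 6ϵ, so |3/x + 1/2| < ϵ.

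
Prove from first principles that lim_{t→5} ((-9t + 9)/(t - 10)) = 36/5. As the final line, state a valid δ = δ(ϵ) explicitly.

Let ϵ > 0 be given. We want δ > 0 with 0 < |t − 5| < δ ⇒ |(-9t + 9)/(t - 10) − (36/5)| < ϵ.
Combining over a common denominator, (-9t + 9)/(t - 10) − (36/5) = [(-9t + 9)·(-5) − (-36)·(t - 10)] / [(-5)·(t - 10)] = 81(t − 5) / ((-5)(t - 10)).
So |(-9t + 9)/(t - 10) − (36/5)| = 81|t − 5| / (5·|t − 10|).
Require δ ≤ 5/2, so |t − 10| ≥ |-5| − |t − 5| > 5 − 5/2 = 5/2.
Hence |(-9t + 9)/(t - 10) − (36/5)| < 81|t − 5|/(5·(5/2)) = (162/25)|t − 5|, which is < ϵ once |t − 5| < (25/162)ϵ.
Take δ = min(5/2, (25/162)ϵ). Then 0 < |t − 5| < δ forces both bounds, so |(-9t + 9)/(t - 10) − (36/5)| < ϵ.

δ = min(5/2, (25/162)ϵ)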